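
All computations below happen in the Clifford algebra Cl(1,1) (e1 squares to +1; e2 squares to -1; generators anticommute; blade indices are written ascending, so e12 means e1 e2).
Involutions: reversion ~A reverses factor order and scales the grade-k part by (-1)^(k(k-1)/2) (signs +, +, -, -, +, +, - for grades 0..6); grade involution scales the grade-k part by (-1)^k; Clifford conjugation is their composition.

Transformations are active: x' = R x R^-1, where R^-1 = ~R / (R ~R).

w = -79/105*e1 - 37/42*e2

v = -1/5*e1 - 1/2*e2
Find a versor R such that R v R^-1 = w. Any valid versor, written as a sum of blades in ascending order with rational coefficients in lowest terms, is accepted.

The midline construction: v and w both square to -21/100, so reflecting in their sum -20/21*e1 - 29/21*e2 exchanges them.
Answer: -20/21*e1 - 29/21*e2


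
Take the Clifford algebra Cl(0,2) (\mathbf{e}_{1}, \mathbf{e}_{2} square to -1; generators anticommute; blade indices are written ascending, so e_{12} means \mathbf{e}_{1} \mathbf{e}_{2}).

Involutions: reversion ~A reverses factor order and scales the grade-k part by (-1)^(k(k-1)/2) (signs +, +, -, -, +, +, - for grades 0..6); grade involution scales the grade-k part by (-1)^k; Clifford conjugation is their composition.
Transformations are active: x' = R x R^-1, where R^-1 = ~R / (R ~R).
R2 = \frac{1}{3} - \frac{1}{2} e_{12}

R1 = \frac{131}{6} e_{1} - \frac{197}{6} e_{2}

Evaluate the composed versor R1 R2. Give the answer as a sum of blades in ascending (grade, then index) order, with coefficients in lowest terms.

Distribute over the terms of R1 (each basis-blade product reordered to ascending indices, repeated generators contracted through their squares):
(\frac{131}{6} e_{1}) R2 = \frac{131}{18} e_{1} + \frac{131}{12} e_{2}
(-\frac{197}{6} e_{2}) R2 = \frac{197}{12} e_{1} - \frac{197}{18} e_{2}
Summing the partial products and collecting blades:
Answer: \frac{853}{36} e_{1} - \frac{1}{36} e_{2}


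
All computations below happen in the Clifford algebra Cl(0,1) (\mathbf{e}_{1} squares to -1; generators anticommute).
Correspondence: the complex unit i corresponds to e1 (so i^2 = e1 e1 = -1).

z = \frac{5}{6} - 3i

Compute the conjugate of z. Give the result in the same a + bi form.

In blades: z = \frac{5}{6} - 3 e_{1}.
Conjugation here is Clifford conjugation: the scalar is fixed and the grade-1 and grade-2 blades all flip sign, giving \frac{5}{6} + 3 e_{1}; translating back:
Answer: \frac{5}{6} + 3i


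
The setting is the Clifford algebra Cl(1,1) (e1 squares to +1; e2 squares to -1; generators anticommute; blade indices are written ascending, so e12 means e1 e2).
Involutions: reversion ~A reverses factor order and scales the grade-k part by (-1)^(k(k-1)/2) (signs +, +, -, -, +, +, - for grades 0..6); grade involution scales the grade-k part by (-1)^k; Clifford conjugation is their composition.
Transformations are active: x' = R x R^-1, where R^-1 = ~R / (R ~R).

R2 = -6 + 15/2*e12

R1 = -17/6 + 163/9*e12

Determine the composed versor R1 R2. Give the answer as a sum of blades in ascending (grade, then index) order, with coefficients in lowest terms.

Distribute over the terms of R1 (each basis-blade product reordered to ascending indices, repeated generators contracted through their squares):
(-17/6) R2 = 17 - 85/4*e12
(163/9*e12) R2 = 815/6 - 326/3*e12
Summing the partial products and collecting blades:
Answer: 917/6 - 1559/12*e12


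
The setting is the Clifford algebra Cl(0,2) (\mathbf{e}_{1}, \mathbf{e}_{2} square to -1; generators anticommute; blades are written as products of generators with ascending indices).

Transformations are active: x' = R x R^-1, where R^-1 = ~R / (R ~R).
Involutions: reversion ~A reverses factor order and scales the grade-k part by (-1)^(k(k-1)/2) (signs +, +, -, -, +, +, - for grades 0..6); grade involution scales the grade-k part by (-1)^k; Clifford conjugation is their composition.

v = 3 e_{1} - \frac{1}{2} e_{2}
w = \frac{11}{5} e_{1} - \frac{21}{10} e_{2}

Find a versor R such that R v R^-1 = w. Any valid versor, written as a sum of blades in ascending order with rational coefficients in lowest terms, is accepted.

Reasoning: v^2 = w^2 = -\frac{37}{4} since conjugation preserves the quadratic form; R = v + w = \frac{26}{5} e_{1} - \frac{13}{5} e_{2} is then valid when invertible, keeping its own part and reversing (v - w)/2.
Answer: \frac{26}{5} e_{1} - \frac{13}{5} e_{2}


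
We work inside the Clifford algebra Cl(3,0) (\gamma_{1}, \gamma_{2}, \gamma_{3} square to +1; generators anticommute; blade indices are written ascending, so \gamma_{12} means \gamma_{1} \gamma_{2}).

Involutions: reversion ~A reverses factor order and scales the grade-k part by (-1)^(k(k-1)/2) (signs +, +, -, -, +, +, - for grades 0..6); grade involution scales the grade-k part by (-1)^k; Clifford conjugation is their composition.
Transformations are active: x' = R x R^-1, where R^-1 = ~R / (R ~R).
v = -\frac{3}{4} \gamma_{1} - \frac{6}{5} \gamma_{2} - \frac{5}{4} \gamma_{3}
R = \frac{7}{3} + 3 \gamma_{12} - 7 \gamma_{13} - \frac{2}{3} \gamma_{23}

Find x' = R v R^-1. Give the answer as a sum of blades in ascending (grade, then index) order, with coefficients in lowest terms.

~R = \frac{7}{3} - 3 \gamma_{12} + 7 \gamma_{13} + \frac{2}{3} \gamma_{23}, and R ~R = \frac{575}{9}, so R^-1 = ~R / (\frac{575}{9}).
R v = \frac{17}{5} \gamma_{1} + \frac{17}{60} \gamma_{2} - \frac{269}{30} \gamma_{3} - \frac{233}{20} \gamma_{123}
Answer: \frac{14277}{11500} \gamma_{1} - \frac{766}{575} \gamma_{2} - \frac{5739}{11500} \gamma_{3}


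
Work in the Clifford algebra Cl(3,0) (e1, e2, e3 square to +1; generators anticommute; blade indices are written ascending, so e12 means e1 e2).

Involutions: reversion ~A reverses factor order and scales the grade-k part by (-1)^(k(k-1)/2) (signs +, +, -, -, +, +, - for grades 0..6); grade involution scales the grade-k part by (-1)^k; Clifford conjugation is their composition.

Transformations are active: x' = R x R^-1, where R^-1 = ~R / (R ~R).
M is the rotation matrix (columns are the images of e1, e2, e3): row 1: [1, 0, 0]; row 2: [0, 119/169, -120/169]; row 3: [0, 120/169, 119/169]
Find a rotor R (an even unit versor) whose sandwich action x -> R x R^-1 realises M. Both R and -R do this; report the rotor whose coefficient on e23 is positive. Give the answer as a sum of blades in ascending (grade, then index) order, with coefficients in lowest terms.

Method: write R = a + b12*e12 + b13*e13 + b23*e23 with a^2 + b12^2 + b13^2 + b23^2 = 1 (so R^-1 = ~R). Expanding the columns R e_j ~R gives tr M = 4a^2 - 1 and, from the antisymmetric part, M21 - M12 = -4a*b12, M13 - M31 = 4a*b13, M32 - M23 = -4a*b23.
Here tr M = 407/169, so a^2 = (1 + tr M)/4 = 144/169 and a = ±12/13. Taking a = 12/13: M21 - M12 = 0, M13 - M31 = 0, M32 - M23 = 240/169, giving b12 = 0, b13 = 0, b23 = -5/13, i.e. R = 12/13 - 5/13*e23.
Its e23 coefficient is negative, so report the other preimage -R.
Answer: -12/13 + 5/13*e23. Recall the cover is two-to-one: with M of trace 407/169, both preimages act alike, and the stated e23 sign chooses the sheet.


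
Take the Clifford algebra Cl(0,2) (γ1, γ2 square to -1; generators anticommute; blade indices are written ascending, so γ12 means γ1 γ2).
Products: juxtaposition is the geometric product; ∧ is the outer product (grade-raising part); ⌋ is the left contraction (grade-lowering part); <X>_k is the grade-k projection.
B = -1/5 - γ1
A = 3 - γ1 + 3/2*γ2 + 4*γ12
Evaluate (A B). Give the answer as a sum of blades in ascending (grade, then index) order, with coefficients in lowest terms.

step 1: -8/5 - 14/5*γ1 - 43/10*γ2 + 7/10*γ12
Answer: -8/5 - 14/5*γ1 - 43/10*γ2 + 7/10*γ12


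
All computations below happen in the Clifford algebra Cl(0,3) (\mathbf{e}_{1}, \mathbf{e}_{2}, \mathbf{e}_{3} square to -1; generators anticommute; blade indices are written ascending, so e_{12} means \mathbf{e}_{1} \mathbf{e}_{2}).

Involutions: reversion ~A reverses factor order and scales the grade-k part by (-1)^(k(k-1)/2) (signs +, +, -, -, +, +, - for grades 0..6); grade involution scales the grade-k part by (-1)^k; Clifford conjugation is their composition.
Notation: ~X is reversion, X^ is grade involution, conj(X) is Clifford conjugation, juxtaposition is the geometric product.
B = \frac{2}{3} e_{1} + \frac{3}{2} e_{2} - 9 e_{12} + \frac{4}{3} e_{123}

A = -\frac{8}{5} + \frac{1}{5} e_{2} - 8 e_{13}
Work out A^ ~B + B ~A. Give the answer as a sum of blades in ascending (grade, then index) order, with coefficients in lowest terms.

first term: \frac{3}{10} - \frac{43}{15} e_{1} + \frac{124}{15} e_{2} - \frac{16}{3} e_{3} - \frac{214}{15} e_{12} + \frac{4}{15} e_{13} + 72 e_{23} + \frac{212}{15} e_{123}
second term: -\frac{3}{10} + \frac{11}{15} e_{1} + \frac{124}{15} e_{2} - \frac{16}{3} e_{3} + \frac{218}{15} e_{12} + \frac{4}{15} e_{13} - 72 e_{23} - \frac{212}{15} e_{123}
Answer: -\frac{32}{15} e_{1} + \frac{248}{15} e_{2} - \frac{32}{3} e_{3} + \frac{4}{15} e_{12} + \frac{8}{15} e_{13}


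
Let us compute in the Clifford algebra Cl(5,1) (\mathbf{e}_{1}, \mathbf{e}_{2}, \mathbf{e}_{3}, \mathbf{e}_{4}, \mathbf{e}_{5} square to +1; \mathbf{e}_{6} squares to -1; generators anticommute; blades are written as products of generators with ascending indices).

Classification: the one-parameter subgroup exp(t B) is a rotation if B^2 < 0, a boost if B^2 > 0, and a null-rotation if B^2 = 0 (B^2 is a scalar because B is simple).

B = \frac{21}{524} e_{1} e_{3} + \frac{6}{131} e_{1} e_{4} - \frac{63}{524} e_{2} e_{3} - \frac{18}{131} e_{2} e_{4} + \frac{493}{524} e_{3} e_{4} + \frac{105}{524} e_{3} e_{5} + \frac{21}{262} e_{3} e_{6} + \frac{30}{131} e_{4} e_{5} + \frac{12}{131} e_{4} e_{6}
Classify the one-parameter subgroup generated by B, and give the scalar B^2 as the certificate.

B^2 term by term: the squares give (\frac{21}{524})^2*(e_{1} e_{3})^2 + (\frac{6}{131})^2*(e_{1} e_{4})^2 + (-\frac{63}{524})^2*(e_{2} e_{3})^2 + (-\frac{18}{131})^2*(e_{2} e_{4})^2 + (\frac{493}{524})^2*(e_{3} e_{4})^2 + (\frac{105}{524})^2*(e_{3} e_{5})^2 + (\frac{21}{262})^2*(e_{3} e_{6})^2 + (\frac{30}{131})^2*(e_{4} e_{5})^2 + (\frac{12}{131})^2*(e_{4} e_{6})^2 = \frac{441}{274576}*(-1) + \frac{36}{17161}*(-1) + \frac{3969}{274576}*(-1) + \frac{324}{17161}*(-1) + \frac{243049}{274576}*(-1) + \frac{11025}{274576}*(-1) + \frac{441}{68644}*(+1) + \frac{900}{17161}*(-1) + \frac{144}{17161}*(+1) = -1 (each basis 2-blade squares to minus the product of its generators' squares); cross terms between blades sharing an index anticommute and cancel; the commuting (index-disjoint) pairs give grade-4 terms 2*c*c'*(blade product), which cancel blade by blade — e_{1} e_{2} e_{3} e_{4}: \frac{189}{17161} - \frac{189}{17161} = 0; e_{1} e_{3} e_{4} e_{5}: \frac{315}{17161} - \frac{315}{17161} = 0; e_{1} e_{3} e_{4} e_{6}: \frac{126}{17161} - \frac{126}{17161} = 0; e_{2} e_{3} e_{4} e_{5}: -\frac{945}{17161} + \frac{945}{17161} = 0; e_{2} e_{3} e_{4} e_{6}: -\frac{378}{17161} + \frac{378}{17161} = 0; e_{3} e_{4} e_{5} e_{6}: -\frac{630}{17161} + \frac{630}{17161} = 0 — confirming B is simple. So B^2 = -1.
Answer: rotation, certificate B^2 = -1. The class reads off the invariant scalar -1 directly.


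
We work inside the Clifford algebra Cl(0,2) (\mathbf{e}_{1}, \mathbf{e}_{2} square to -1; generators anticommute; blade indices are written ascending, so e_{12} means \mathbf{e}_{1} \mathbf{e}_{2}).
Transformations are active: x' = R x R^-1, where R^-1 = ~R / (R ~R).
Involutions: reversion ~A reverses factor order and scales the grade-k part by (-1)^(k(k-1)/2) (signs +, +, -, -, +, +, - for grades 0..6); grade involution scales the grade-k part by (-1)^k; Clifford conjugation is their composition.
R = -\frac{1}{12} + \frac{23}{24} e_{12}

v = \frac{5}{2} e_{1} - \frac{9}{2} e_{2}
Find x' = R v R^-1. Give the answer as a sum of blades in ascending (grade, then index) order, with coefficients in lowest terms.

~R = -\frac{1}{12} - \frac{23}{24} e_{12}, and R ~R = \frac{533}{576}, so R^-1 = ~R / (\frac{533}{576}).
R v = \frac{197}{48} e_{1} + \frac{133}{48} e_{2}
Answer: -\frac{3453}{1066} e_{1} + \frac{4265}{1066} e_{2}


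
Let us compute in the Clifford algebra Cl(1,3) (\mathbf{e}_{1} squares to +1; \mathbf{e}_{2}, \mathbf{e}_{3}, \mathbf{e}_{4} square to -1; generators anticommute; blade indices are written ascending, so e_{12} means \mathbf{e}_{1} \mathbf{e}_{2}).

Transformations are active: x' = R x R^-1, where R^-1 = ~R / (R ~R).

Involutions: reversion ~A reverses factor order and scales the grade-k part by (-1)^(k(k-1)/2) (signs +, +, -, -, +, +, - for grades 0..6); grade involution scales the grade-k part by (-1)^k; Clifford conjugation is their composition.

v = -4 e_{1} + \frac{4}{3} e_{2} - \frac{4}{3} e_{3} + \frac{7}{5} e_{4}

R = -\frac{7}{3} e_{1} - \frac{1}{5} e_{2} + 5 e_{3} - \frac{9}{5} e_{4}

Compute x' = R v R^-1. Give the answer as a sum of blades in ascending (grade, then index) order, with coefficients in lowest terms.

~R = -\frac{7}{3} e_{1} - \frac{1}{5} e_{2} + 5 e_{3} - \frac{9}{5} e_{4}, and R ~R = -\frac{5138}{225}, so R^-1 = ~R / (-\frac{5138}{225}).
R v = \frac{1409}{75} - \frac{176}{45} e_{12} + \frac{208}{9} e_{13} - \frac{157}{15} e_{14} - \frac{32}{5} e_{23} + \frac{53}{25} e_{24} + \frac{23}{5} e_{34}
Answer: \frac{2877}{367} e_{1} - \frac{38699}{38535} e_{2} - \frac{53129}{7707} e_{3} + \frac{4012}{2569} e_{4}


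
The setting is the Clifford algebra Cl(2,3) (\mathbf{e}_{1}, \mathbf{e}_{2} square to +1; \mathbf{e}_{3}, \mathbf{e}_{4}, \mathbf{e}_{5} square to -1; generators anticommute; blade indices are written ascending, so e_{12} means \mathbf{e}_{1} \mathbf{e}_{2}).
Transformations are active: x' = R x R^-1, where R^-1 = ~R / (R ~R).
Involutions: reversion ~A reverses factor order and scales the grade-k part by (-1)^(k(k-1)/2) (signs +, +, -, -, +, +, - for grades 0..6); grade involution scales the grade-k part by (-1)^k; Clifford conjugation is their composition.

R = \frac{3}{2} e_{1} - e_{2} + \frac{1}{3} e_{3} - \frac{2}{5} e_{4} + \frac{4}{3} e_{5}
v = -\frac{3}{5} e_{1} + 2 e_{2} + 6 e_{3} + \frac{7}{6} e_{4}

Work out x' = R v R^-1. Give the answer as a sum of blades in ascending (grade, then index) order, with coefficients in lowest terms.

~R = \frac{3}{2} e_{1} - e_{2} + \frac{1}{3} e_{3} - \frac{2}{5} e_{4} + \frac{4}{3} e_{5}, and R ~R = \frac{1081}{900}, so R^-1 = ~R / (\frac{1081}{900}).
R v = -\frac{133}{30} + \frac{12}{5} e_{12} + \frac{46}{5} e_{13} + \frac{151}{100} e_{14} + \frac{4}{5} e_{15} - \frac{20}{3} e_{23} - \frac{11}{30} e_{24} - \frac{8}{3} e_{25} + \frac{251}{90} e_{34} - 8 e_{35} - \frac{14}{9} e_{45}
Answer: -\frac{56607}{5405} e_{1} + \frac{5818}{1081} e_{2} - \frac{9146}{1081} e_{3} + \frac{11585}{6486} e_{4} - \frac{10640}{1081} e_{5}


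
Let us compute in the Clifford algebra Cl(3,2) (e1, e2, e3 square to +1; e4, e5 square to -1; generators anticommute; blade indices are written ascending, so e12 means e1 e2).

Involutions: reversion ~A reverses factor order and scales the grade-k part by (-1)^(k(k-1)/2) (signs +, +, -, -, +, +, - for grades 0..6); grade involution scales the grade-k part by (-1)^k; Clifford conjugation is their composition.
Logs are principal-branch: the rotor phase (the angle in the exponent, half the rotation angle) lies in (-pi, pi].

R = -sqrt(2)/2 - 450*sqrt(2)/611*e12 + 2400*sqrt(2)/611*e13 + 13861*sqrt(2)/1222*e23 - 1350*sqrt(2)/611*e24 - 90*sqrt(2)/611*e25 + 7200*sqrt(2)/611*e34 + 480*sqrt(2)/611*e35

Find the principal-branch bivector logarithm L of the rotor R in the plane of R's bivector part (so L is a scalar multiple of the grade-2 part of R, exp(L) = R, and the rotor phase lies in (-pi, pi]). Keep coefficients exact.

The scalar part of R is -sqrt(2)/2, which pins the rotor phase on the principal branch; dividing the bivector part by the sine of that phase recovers the unit plane, and L is the phase times that plane.
Concretely: cos(phase) = -sqrt(2)/2 gives phase = ±3*pi/4, and since phase/sin(phase) is even the sign is immaterial: L = (phase/sin(phase)) * <R>_2 = (3*sqrt(2)*pi/4) * <R>_2.
Answer: -675*pi/611*e12 + 3600*pi/611*e13 + 41583*pi/2444*e23 - 2025*pi/611*e24 - 135*pi/611*e25 + 10800*pi/611*e34 + 720*pi/611*e35


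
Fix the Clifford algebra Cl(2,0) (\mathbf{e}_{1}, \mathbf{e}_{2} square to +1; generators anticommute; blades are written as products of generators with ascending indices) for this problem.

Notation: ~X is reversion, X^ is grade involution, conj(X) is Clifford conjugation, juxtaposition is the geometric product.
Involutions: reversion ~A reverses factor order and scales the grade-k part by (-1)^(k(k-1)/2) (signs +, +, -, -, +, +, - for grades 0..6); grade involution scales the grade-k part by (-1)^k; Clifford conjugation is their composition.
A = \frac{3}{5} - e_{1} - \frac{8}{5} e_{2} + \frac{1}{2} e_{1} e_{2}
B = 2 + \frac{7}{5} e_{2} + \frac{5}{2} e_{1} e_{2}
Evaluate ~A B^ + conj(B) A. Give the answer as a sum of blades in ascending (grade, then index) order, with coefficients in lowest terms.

first term: \frac{469}{100} + \frac{27}{10} e_{1} - \frac{327}{50} e_{2} + \frac{19}{10} e_{1} e_{2}
second term: \frac{469}{100} + \frac{27}{10} e_{1} - \frac{327}{50} e_{2} - \frac{19}{10} e_{1} e_{2}
Answer: \frac{469}{50} + \frac{27}{5} e_{1} - \frac{327}{25} e_{2}


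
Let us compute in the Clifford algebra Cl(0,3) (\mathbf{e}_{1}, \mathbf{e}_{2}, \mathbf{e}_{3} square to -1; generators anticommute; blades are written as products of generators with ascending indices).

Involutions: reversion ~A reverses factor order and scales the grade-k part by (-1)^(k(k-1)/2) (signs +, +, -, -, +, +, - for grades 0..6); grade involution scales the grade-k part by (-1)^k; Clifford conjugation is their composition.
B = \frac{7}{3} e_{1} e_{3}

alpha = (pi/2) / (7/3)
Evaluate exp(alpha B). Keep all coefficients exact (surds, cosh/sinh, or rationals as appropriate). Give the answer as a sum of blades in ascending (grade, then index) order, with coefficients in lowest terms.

B^2 = (\frac{7}{3})^2*(e_{1} e_{3})^2 = \frac{49}{9}*(-1) = -\frac{49}{9} (a basis 2-blade squares to minus the product of its generators' squares).
B^2 = -\frac{49}{9} — a negative square means the series sums to a rotation: l = \frac{7}{3}, alpha*l = \frac{\pi}{2}, so exp(alpha B) = cos(\frac{\pi}{2}) + (sin(\frac{\pi}{2})/(\frac{7}{3}))*B = 0 + (\frac{3}{7})*B.
Answer: e_{1} e_{3}


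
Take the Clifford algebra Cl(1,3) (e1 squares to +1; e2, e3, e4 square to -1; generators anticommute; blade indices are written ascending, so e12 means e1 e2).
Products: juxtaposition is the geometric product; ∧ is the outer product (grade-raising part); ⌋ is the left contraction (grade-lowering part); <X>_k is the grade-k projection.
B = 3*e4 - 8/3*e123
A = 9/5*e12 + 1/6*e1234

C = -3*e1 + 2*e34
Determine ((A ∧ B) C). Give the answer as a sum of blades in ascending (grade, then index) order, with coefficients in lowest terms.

step 1: 27/5*e124
step 2: -81/5*e24 + 54/5*e123
Answer: -81/5*e24 + 54/5*e123


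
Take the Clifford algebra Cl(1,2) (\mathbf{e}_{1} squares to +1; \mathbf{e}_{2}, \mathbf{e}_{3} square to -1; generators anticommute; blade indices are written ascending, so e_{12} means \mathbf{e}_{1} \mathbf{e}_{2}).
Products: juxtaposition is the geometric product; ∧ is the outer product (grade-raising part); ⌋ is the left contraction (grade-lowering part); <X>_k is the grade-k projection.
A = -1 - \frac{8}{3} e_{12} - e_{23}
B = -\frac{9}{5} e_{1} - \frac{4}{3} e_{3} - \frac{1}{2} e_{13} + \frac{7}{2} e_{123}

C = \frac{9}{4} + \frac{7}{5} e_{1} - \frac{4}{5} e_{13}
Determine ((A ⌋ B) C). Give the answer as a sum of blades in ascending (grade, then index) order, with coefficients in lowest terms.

step 1: \frac{53}{10} e_{1} - 8 e_{3} + \frac{1}{2} e_{13} - \frac{7}{2} e_{123}
step 2: \frac{351}{50} + \frac{733}{40} e_{1} - \frac{14}{5} e_{2} - \frac{1147}{50} e_{3} + \frac{493}{40} e_{13} - \frac{49}{10} e_{23} - \frac{63}{8} e_{123}
Answer: \frac{351}{50} + \frac{733}{40} e_{1} - \frac{14}{5} e_{2} - \frac{1147}{50} e_{3} + \frac{493}{40} e_{13} - \frac{49}{10} e_{23} - \frac{63}{8} e_{123}


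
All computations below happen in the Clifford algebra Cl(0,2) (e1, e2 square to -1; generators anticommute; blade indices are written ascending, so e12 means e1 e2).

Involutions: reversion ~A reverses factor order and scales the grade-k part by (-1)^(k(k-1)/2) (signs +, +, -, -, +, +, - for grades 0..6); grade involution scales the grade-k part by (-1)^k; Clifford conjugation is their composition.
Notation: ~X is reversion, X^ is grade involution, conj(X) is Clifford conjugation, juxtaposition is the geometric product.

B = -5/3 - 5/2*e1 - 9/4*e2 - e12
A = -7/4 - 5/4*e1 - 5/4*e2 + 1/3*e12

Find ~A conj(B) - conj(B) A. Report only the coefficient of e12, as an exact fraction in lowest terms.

first term: 147/16 - 67/24*e1 - 23/16*e2 - 127/144*e12
second term: 409/48 - 7/24*e1 - 63/16*e2 - 377/144*e12
Answer: 125/72


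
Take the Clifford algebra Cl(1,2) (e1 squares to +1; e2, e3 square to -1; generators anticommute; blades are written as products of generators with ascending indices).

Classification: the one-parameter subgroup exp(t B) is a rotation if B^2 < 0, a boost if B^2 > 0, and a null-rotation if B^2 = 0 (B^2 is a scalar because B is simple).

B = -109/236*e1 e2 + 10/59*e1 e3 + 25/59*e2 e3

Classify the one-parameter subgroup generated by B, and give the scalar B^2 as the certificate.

B^2 term by term: the squares give (-109/236)^2*(e1 e2)^2 + (10/59)^2*(e1 e3)^2 + (25/59)^2*(e2 e3)^2 = 11881/55696*(+1) + 100/3481*(+1) + 625/3481*(-1) = 1/16 (each basis 2-blade squares to minus the product of its generators' squares); cross terms between blades sharing an index anticommute and cancel. So B^2 = 1/16.
Answer: boost, certificate B^2 = 1/16. Because 1/16 is invariant under every versor sandwich, the classification follows from its sign alone.


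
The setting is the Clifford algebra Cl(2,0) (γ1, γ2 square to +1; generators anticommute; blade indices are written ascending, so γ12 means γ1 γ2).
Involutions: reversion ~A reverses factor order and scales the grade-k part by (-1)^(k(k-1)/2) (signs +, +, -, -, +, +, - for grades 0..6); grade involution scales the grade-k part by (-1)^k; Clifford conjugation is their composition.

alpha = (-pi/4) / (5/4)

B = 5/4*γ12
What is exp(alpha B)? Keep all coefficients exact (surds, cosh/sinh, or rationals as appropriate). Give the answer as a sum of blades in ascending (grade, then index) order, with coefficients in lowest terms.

B^2 = (5/4)^2*(γ12)^2 = 25/16*(-1) = -25/16 (a basis 2-blade squares to minus the product of its generators' squares).
B^2 = -25/16 — circular case — the even/odd split gives cos and sin: l = 5/4, alpha*l = -pi/4, so exp(alpha B) = cos(-pi/4) + (sin(-pi/4)/(5/4))*B = sqrt(2)/2 + (-2*sqrt(2)/5)*B.
Answer: sqrt(2)/2 - sqrt(2)/2*γ12


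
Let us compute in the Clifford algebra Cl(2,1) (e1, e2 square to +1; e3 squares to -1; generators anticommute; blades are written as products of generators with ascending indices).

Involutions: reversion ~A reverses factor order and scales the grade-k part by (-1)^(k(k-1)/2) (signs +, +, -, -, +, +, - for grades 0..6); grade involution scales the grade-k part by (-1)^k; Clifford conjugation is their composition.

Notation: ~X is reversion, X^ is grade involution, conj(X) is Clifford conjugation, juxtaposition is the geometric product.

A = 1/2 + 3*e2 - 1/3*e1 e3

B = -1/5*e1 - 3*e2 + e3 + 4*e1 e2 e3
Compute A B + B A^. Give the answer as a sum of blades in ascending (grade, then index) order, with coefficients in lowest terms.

first term: -9 + 7/30*e1 - 1/6*e2 + 13/30*e3 + 3/5*e1 e2 - 12*e1 e3 + 3*e2 e3 + e1 e2 e3
second term: 9 - 13/30*e1 - 1/6*e2 + 17/30*e3 + 3/5*e1 e2 + 12*e1 e3 + 3*e2 e3 + e1 e2 e3
Answer: -1/5*e1 - 1/3*e2 + e3 + 6/5*e1 e2 + 6*e2 e3 + 2*e1 e2 e3


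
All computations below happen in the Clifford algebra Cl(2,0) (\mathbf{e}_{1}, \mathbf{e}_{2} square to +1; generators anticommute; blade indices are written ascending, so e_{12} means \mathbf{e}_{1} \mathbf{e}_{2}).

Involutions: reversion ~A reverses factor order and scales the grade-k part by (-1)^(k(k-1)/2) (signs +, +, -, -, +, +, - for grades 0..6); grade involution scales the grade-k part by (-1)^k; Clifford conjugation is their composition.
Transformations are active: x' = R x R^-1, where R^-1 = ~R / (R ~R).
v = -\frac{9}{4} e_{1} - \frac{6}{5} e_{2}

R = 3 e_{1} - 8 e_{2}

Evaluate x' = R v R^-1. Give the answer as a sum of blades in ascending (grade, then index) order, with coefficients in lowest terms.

~R = 3 e_{1} - 8 e_{2}, and R ~R = 73, so R^-1 = ~R / (73).
R v = \frac{57}{20} - \frac{108}{5} e_{12}
Answer: \frac{3627}{1460} e_{1} + \frac{42}{73} e_{2}


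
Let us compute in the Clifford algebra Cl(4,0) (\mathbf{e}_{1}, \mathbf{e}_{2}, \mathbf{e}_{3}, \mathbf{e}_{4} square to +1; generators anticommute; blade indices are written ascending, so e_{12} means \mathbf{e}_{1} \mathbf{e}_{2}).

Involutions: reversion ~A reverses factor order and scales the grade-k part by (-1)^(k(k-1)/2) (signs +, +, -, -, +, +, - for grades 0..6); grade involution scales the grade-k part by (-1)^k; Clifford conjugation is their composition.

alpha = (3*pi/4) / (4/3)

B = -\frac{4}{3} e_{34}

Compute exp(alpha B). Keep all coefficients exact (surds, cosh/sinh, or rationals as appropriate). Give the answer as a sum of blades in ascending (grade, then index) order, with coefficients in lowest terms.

B^2 = (-\frac{4}{3})^2*(e_{34})^2 = \frac{16}{9}*(-1) = -\frac{16}{9} (a basis 2-blade squares to minus the product of its generators' squares).
B^2 = -\frac{16}{9} — the series telescopes trigonometrically here: l = \frac{4}{3}, alpha*l = \frac{3 \pi}{4}, so exp(alpha B) = cos(\frac{3 \pi}{4}) + (sin(\frac{3 \pi}{4})/(\frac{4}{3}))*B = - \frac{\sqrt{2}}{2} + (\frac{3 \sqrt{2}}{8})*B.
Answer: - \frac{\sqrt{2}}{2} - \frac{\sqrt{2}}{2} e_{34}


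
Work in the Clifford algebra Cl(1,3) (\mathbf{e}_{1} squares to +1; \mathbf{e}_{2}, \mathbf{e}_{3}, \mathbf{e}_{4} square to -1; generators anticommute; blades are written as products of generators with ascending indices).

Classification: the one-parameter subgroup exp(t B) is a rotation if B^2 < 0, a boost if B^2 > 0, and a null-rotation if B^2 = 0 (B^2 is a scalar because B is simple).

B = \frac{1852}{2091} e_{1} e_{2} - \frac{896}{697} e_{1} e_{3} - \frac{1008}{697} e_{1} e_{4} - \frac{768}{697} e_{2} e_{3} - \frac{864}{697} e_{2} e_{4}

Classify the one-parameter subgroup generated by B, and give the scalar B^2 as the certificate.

B^2 term by term: the squares give (\frac{1852}{2091})^2*(e_{1} e_{2})^2 + (-\frac{896}{697})^2*(e_{1} e_{3})^2 + (-\frac{1008}{697})^2*(e_{1} e_{4})^2 + (-\frac{768}{697})^2*(e_{2} e_{3})^2 + (-\frac{864}{697})^2*(e_{2} e_{4})^2 = \frac{3429904}{4372281}*(+1) + \frac{802816}{485809}*(+1) + \frac{1016064}{485809}*(+1) + \frac{589824}{485809}*(-1) + \frac{746496}{485809}*(-1) = \frac{16}{9} (each basis 2-blade squares to minus the product of its generators' squares); cross terms between blades sharing an index anticommute and cancel; the commuting (index-disjoint) pairs give grade-4 terms 2*c*c'*(blade product), which cancel blade by blade — e_{1} e_{2} e_{3} e_{4}: -\frac{1548288}{485809} + \frac{1548288}{485809} = 0 — confirming B is simple. So B^2 = \frac{16}{9}.
Answer: boost, certificate B^2 = \frac{16}{9}. Check the certificate: B^2 = \frac{16}{9}, and that sign is decisive whatever form B takes.


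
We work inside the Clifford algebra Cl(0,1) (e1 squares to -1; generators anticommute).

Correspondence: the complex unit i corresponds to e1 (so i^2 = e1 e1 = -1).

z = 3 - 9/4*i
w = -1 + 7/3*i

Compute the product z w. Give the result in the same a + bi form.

In blades: z = 3 - 9/4*e1, w = -1 + 7/3*e1.
Distribute z over w term by term (generator squares from the signature, products reordered to ascending indices): (3)*w = -3 + 7*e1; (-9/4*e1)*w = 21/4 + 9/4*e1.
Sum: 9/4 + 37/4*e1; translating back through the correspondence:
Answer: 9/4 + 37/4*i


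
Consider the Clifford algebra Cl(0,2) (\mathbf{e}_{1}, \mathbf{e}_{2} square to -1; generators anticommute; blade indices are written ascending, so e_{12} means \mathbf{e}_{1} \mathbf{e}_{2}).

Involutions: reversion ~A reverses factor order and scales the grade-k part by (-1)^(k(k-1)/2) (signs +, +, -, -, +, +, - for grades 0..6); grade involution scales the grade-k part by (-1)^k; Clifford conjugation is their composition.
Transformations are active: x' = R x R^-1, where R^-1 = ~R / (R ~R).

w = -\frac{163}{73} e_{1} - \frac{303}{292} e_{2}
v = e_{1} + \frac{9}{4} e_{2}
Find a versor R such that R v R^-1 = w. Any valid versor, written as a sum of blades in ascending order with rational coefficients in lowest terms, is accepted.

The midline construction: v and w both square to -\frac{97}{16}, so reflecting in their sum -\frac{90}{73} e_{1} + \frac{177}{146} e_{2} exchanges them.
Answer: -\frac{90}{73} e_{1} + \frac{177}{146} e_{2}


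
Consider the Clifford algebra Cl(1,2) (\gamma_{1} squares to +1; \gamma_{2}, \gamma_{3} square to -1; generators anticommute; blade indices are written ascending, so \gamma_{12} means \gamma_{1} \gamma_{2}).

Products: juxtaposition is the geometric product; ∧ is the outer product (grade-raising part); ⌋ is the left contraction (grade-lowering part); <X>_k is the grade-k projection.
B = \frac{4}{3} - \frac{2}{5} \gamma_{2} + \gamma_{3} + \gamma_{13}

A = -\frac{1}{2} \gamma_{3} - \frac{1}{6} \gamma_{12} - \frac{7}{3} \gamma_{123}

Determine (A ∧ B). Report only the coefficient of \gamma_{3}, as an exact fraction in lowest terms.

step 1: -\frac{2}{3} \gamma_{3} - \frac{2}{9} \gamma_{12} - \frac{1}{5} \gamma_{23} - \frac{59}{18} \gamma_{123}
Answer: -\frac{2}{3}


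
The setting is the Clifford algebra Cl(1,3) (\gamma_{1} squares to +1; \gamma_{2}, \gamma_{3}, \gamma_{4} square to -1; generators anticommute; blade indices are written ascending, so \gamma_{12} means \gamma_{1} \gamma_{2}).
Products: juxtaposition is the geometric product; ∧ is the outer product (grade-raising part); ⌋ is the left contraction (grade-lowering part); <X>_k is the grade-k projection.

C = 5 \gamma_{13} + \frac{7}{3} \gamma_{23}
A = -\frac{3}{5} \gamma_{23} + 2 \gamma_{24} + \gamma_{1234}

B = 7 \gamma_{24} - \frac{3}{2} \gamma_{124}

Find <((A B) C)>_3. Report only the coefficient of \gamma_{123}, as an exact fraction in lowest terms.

step 1: -14 + 3 \gamma_{1} + \frac{3}{2} \gamma_{3} + 7 \gamma_{13} - \frac{21}{5} \gamma_{34} + \frac{9}{10} \gamma_{134}
step 2: 35 + \frac{15}{2} \gamma_{1} + \frac{7}{2} \gamma_{2} + 15 \gamma_{3} + \frac{9}{2} \gamma_{4} + \frac{49}{3} \gamma_{12} - 70 \gamma_{13} - 21 \gamma_{14} - \frac{98}{3} \gamma_{23} - \frac{49}{5} \gamma_{24} + 7 \gamma_{123} + \frac{21}{10} \gamma_{124}
step 3: 7 \gamma_{123} + \frac{21}{10} \gamma_{124}
Answer: 7


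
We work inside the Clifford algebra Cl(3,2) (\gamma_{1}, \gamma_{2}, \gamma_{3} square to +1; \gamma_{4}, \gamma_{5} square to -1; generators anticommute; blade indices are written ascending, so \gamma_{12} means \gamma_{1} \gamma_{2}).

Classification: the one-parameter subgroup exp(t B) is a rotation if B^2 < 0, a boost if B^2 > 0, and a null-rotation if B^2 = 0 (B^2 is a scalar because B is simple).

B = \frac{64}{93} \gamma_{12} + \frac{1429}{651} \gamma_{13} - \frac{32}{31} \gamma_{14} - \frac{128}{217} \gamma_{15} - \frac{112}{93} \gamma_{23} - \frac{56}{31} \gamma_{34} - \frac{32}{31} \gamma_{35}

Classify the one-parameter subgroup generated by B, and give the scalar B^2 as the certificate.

B^2 term by term: the squares give (\frac{64}{93})^2*(\gamma_{12})^2 + (\frac{1429}{651})^2*(\gamma_{13})^2 + (-\frac{32}{31})^2*(\gamma_{14})^2 + (-\frac{128}{217})^2*(\gamma_{15})^2 + (-\frac{112}{93})^2*(\gamma_{23})^2 + (-\frac{56}{31})^2*(\gamma_{34})^2 + (-\frac{32}{31})^2*(\gamma_{35})^2 = \frac{4096}{8649}*(-1) + \frac{2042041}{423801}*(-1) + \frac{1024}{961}*(+1) + \frac{16384}{47089}*(+1) + \frac{12544}{8649}*(-1) + \frac{3136}{961}*(+1) + \frac{1024}{961}*(+1) = -1 (each basis 2-blade squares to minus the product of its generators' squares); cross terms between blades sharing an index anticommute and cancel; the commuting (index-disjoint) pairs give grade-4 terms 2*c*c'*(blade product), which cancel blade by blade — \gamma_{1234}: -\frac{7168}{2883} + \frac{7168}{2883} = 0; \gamma_{1235}: -\frac{4096}{2883} + \frac{4096}{2883} = 0; \gamma_{1345}: -\frac{2048}{961} + \frac{2048}{961} = 0 — confirming B is simple. So B^2 = -1.
Answer: rotation, certificate B^2 = -1. One invariant decides it: the square -1 survives every conjugation, and its sign is exactly the classification.


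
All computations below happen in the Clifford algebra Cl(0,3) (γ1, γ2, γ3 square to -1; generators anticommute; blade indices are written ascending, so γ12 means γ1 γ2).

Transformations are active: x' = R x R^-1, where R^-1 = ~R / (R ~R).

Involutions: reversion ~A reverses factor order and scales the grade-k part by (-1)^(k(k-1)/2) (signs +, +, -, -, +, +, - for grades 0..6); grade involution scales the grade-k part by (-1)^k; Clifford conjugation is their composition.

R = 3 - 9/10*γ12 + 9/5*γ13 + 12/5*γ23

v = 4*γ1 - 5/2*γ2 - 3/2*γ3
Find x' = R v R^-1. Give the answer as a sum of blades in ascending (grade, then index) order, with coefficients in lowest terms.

~R = 3 + 9/10*γ12 - 9/5*γ13 - 12/5*γ23, and R ~R = 1881/100, so R^-1 = ~R / (1881/100).
R v = 249/20*γ1 - 15/2*γ2 - 33/10*γ3 + 309/20*γ123
Answer: 818/209*γ1 - 1191/418*γ2 - 431/418*γ3


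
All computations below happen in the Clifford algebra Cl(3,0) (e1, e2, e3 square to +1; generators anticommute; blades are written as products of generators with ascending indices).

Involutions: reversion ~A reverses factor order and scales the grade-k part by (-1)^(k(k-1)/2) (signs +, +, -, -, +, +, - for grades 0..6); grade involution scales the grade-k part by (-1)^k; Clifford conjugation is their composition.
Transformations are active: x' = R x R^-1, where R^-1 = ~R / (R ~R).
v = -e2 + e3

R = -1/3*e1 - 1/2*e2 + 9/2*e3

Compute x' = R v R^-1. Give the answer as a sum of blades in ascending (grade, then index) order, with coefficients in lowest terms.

~R = -1/3*e1 - 1/2*e2 + 9/2*e3, and R ~R = 371/18, so R^-1 = ~R / (371/18).
R v = 5 + 1/3*e1 e2 - 1/3*e1 e3 + 4*e2 e3
Answer: -60/371*e1 + 281/371*e2 + 439/371*e3


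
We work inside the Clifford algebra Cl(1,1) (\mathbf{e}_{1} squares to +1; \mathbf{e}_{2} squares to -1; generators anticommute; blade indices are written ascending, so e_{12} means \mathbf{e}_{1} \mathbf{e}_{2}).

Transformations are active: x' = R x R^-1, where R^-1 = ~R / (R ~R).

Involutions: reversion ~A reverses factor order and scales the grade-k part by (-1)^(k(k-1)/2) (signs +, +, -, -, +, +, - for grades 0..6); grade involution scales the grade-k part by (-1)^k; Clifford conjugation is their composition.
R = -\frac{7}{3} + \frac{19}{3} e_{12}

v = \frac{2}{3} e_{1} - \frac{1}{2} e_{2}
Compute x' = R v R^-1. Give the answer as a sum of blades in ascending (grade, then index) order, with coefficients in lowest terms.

~R = -\frac{7}{3} - \frac{19}{3} e_{12}, and R ~R = -\frac{104}{3}, so R^-1 = ~R / (-\frac{104}{3}).
R v = \frac{29}{18} e_{1} - \frac{55}{18} e_{2}
Answer: -\frac{421}{936} e_{1} + \frac{83}{936} e_{2}


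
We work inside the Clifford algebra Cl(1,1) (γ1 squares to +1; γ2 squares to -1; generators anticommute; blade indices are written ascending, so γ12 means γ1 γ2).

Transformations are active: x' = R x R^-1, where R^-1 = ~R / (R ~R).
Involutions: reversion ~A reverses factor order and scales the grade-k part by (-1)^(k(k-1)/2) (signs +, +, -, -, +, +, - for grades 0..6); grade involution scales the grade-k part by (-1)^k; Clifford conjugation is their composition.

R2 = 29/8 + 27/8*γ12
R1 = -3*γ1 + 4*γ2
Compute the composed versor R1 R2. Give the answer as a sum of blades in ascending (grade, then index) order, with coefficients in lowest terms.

Distribute over the terms of R1 (each basis-blade product reordered to ascending indices, repeated generators contracted through their squares):
(-3*γ1) R2 = -87/8*γ1 - 81/8*γ2
(4*γ2) R2 = 27/2*γ1 + 29/2*γ2
Summing the partial products and collecting blades:
Answer: 21/8*γ1 + 35/8*γ2


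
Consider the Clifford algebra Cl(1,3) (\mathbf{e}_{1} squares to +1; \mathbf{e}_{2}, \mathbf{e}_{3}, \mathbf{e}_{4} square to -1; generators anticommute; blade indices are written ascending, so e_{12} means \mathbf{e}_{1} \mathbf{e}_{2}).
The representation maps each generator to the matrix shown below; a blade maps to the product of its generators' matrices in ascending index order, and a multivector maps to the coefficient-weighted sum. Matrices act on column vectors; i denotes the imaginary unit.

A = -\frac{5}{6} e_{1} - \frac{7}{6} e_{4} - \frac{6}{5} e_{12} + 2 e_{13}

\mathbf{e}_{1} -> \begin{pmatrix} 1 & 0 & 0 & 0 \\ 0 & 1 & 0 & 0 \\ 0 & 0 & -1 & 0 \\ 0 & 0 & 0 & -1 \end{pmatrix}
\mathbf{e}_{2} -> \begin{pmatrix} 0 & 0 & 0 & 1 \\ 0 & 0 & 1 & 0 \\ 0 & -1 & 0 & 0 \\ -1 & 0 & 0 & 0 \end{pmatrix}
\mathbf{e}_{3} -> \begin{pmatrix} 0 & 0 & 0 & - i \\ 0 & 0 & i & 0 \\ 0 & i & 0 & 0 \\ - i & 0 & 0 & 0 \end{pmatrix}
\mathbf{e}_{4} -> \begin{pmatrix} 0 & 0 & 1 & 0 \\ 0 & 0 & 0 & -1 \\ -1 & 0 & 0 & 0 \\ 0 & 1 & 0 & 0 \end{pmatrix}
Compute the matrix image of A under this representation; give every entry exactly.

Bivector images (products of the table entries): rho(e_{12}) = rho(\mathbf{e}_{1})rho(\mathbf{e}_{2}) = \begin{pmatrix} 0 & 0 & 0 & 1 \\ 0 & 0 & 1 & 0 \\ 0 & 1 & 0 & 0 \\ 1 & 0 & 0 & 0 \end{pmatrix}; rho(e_{13}) = rho(\mathbf{e}_{1})rho(\mathbf{e}_{3}) = \begin{pmatrix} 0 & 0 & 0 & - i \\ 0 & 0 & i & 0 \\ 0 & - i & 0 & 0 \\ i & 0 & 0 & 0 \end{pmatrix}.
M = (-\frac{5}{6})*rho(e_{1}) + (-\frac{7}{6})*rho(e_{4}) + (-\frac{6}{5})*rho(e_{12}) + (2)*rho(e_{13}), summed entrywise:
Answer: \begin{pmatrix} - \frac{5}{6} & 0 & - \frac{7}{6} & - \frac{6}{5} - 2 i \\ 0 & - \frac{5}{6} & - \frac{6}{5} + 2 i & \frac{7}{6} \\ \frac{7}{6} & - \frac{6}{5} - 2 i & \frac{5}{6} & 0 \\ - \frac{6}{5} + 2 i & - \frac{7}{6} & 0 & \frac{5}{6} \end{pmatrix}


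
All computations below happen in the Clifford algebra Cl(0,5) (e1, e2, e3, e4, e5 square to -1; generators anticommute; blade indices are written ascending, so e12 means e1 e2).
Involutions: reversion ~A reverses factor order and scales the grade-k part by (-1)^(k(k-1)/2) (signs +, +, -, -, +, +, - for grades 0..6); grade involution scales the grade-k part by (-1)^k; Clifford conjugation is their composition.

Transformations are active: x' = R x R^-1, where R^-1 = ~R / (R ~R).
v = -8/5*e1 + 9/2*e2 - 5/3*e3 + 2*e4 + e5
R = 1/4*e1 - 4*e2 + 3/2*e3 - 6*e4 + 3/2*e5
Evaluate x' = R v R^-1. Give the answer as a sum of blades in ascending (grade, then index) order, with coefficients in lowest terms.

~R = 1/4*e1 - 4*e2 + 3/2*e3 - 6*e4 + 3/2*e5, and R ~R = -905/16, so R^-1 = ~R / (-905/16).
R v = 157/5 - 211/40*e12 + 119/60*e13 - 91/10*e14 + 53/20*e15 - 1/12*e23 + 19*e24 - 43/4*e25 - 7*e34 + 4*e35 - 9*e45
Answer: 5984/4525*e1 - 533/9050*e2 + 17/13575*e3 + 21094/4525*e4 - 12061/4525*e5


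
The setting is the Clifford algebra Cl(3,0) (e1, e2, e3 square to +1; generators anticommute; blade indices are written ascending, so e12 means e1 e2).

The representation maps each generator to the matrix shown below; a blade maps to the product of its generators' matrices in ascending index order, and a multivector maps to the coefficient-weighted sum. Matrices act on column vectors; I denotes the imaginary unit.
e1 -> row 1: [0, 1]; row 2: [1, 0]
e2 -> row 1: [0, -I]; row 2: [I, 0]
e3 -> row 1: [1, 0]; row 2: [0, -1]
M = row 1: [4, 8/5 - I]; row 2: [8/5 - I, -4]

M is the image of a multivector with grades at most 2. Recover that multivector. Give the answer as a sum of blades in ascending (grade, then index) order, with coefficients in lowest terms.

Method: 1, rho(e1), rho(e2), rho(e3) form a trace-orthogonal basis of the 2x2 complex matrices (tr(X Y) = 2 if X = Y, else 0), so M = m0*1 + m1*rho(e1) + m2*rho(e2) + m3*rho(e3) with m0 = tr(M)/2 = 0, m1 = tr(M rho(e1))/2 = 8/5 - I, m2 = tr(M rho(e2))/2 = 0, m3 = tr(M rho(e3))/2 = 4.
Multiplying table entries, the bivector images are rho(e12) = I*rho(e3), rho(e13) = -I*rho(e2), rho(e23) = I*rho(e1); with real blade coefficients the real parts of m0..m3 are the coefficients of 1, e1, e2, e3 and the imaginary parts give the bivectors (e23: Im m1, e13: -Im m2, e12: Im m3).
Answer: 8/5*e1 + 4*e3 - e23
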